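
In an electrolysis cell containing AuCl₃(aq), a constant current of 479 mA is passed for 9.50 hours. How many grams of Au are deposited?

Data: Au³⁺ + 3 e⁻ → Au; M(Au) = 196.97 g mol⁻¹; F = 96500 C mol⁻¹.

11.1 g

Q = I·t = 0.4790 A × 34200 s = 16380 C.
n(e⁻) = Q/F = 16380 / 96500 = 0.1698 mol.
Au³⁺ + 3 e⁻ → Au, so n(Au) = n(e⁻)/3 = 0.05659 mol.
m = n·M = 0.05659 × 196.97 = 11.1 g.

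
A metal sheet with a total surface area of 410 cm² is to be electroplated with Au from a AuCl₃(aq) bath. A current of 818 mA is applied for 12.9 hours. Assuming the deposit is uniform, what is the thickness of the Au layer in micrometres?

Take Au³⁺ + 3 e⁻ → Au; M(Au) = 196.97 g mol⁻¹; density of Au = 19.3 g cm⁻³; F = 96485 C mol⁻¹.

32.7 μm

Q = I·t = 0.8180 × 46440 = 37990 C; n(e⁻) = 0.3937 mol.
n(Au) = n(e⁻)/3 = 0.1312 mol, so m = 0.1312 × 196.97 = 25.85 g.
Volume = m/ρ = 25.85 / 19.3 = 1.339 cm³.
Thickness = V/A = 1.339 / 410 = 0.00327 cm = 32.7 μm.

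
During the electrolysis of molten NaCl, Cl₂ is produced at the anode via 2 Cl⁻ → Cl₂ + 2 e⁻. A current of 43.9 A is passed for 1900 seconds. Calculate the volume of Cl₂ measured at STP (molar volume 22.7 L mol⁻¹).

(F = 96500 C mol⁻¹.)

Q = I·t = 43.90 A × 1900.0 s = 83410 C.
n(e⁻) = Q/F = 83410 / 96500 = 0.8644 mol.
2 electrons are transferred per Cl₂ molecule, so n(Cl₂) = 0.8644 / 2 = 0.4322 mol.
V = n × V_m = 0.4322 × 22.7 = 9.81 L.

9.81 L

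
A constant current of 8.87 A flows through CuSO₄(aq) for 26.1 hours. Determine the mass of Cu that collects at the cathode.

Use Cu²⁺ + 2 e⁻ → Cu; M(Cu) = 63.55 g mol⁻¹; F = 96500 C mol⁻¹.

274 g

Q = I·t = 8.870 A × 93960 s = 833400 C.
n(e⁻) = Q/F = 833400 / 96500 = 8.637 mol.
Cu²⁺ + 2 e⁻ → Cu, so n(Cu) = n(e⁻)/2 = 4.318 mol.
m = n·M = 4.318 × 63.55 = 274 g.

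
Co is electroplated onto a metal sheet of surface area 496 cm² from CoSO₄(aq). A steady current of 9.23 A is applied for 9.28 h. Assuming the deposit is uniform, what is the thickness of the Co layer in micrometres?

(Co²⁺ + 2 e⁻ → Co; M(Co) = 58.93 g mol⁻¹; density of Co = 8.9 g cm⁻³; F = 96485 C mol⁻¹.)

213 μm

Q = I·t = 9.230 × 33408 = 308400 C; n(e⁻) = 3.196 mol.
n(Co) = n(e⁻)/2 = 1.598 mol, so m = 1.598 × 58.93 = 94.17 g.
Volume = m/ρ = 94.17 / 8.9 = 10.58 cm³.
Thickness = V/A = 10.58 / 496 = 0.0213 cm = 213 μm.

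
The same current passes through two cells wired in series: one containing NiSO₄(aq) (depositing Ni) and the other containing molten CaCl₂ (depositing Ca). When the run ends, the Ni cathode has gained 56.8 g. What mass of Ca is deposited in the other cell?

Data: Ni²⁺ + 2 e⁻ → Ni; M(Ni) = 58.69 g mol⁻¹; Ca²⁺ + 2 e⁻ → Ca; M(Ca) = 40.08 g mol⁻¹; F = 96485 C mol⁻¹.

n(Ni) = 56.8 / 58.69 = 0.9678 mol.
Since Ni²⁺ + 2 e⁻ → Ni, n(e⁻) passed = 2 × 0.9678 = 1.936 mol.
Cells in series carry the same charge, so the same 1.936 mol of electrons passes through cell 2.
Ca²⁺ + 2 e⁻ → Ca, so n(Ca) = 1.936 / 2 = 0.9678 mol.
m(Ca) = 0.9678 × 40.08 = 38.8 g.

38.8 g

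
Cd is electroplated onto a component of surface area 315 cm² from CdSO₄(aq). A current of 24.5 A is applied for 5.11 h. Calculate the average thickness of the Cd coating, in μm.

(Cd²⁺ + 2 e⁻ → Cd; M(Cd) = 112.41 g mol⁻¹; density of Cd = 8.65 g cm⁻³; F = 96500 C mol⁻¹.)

Q = I·t = 24.50 × 18396 = 450700 C; n(e⁻) = 4.670 mol.
n(Cd) = n(e⁻)/2 = 2.335 mol, so m = 2.335 × 112.41 = 262.5 g.
Volume = m/ρ = 262.5 / 8.65 = 30.35 cm³.
Thickness = V/A = 30.35 / 315 = 0.0963 cm = 963 μm.

963 μm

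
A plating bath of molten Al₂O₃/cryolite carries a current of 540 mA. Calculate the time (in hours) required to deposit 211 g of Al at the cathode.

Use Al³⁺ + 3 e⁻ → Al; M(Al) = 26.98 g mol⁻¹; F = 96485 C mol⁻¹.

1160 h

n(Al) = m/M = 211 / 26.98 = 7.821 mol.
Each Al atom requires 3 electrons, so n(e⁻) = 3 × 7.821 = 23.46 mol.
Q = n(e⁻)·F = 23.46 × 96485 = 2264000 C.
t = Q/I = 2264000 / 0.5400 A = 4192000 s = 1160 h.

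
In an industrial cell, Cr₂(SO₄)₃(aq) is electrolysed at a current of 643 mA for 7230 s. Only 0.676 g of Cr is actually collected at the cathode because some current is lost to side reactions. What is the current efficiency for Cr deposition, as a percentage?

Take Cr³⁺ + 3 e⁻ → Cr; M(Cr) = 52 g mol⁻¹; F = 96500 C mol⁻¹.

Q = I·t = 0.6430 × 7230.0 = 4649 C; n(e⁻) = 4649/96500 = 0.04818 mol.
Theoretical n(Cr) = n(e⁻)/3 = 0.01606 mol, i.e. m_theo = 0.01606 × 52 = 0.8350 g.
Efficiency = m_actual / m_theo = 0.676 / 0.8350 = 81.0 %.

81.0 %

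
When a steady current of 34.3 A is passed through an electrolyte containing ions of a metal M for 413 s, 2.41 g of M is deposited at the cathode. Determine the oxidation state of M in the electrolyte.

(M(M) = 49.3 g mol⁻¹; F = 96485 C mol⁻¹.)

+3

Q = I·t = 34.30 A × 413.00 s = 14170 C, so n(e⁻) = 14170/96485 = 0.1468 mol.
n(M) deposited = 2.41 / 49.3 = 0.04888 mol.
Electrons per atom = n(e⁻)/n(M) = 0.1468 / 0.04888 = 3.00 ≈ 3, so the ion is M³⁺.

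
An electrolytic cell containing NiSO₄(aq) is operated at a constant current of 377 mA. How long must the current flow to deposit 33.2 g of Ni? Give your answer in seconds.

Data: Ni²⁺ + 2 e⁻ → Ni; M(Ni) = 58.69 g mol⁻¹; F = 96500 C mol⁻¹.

2.90 × 10⁵ s

n(Ni) = m/M = 33.2 / 58.69 = 0.5657 mol.
Each Ni atom requires 2 electrons, so n(e⁻) = 2 × 0.5657 = 1.131 mol.
Q = n(e⁻)·F = 1.131 × 96500 = 109200 C.
t = Q/I = 109200 / 0.3770 A = 289600 s.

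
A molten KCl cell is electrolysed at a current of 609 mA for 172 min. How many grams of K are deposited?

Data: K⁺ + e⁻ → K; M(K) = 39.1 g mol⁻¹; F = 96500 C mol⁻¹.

Q = I·t = 0.6090 A × 10320 s = 6285 C.
n(e⁻) = Q/F = 6285 / 96500 = 0.06513 mol.
K⁺ + e⁻ → K, so n(K) = n(e⁻)/1 = 0.06513 mol.
m = n·M = 0.06513 × 39.1 = 2.55 g.

2.55 g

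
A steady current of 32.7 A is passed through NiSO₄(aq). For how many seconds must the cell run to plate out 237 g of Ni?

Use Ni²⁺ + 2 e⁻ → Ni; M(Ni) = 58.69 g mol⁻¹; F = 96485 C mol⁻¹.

n(Ni) = m/M = 237 / 58.69 = 4.038 mol.
Each Ni atom requires 2 electrons, so n(e⁻) = 2 × 4.038 = 8.076 mol.
Q = n(e⁻)·F = 8.076 × 96485 = 779200 C.
t = Q/I = 779200 / 32.70 A = 23830 s.

23800 s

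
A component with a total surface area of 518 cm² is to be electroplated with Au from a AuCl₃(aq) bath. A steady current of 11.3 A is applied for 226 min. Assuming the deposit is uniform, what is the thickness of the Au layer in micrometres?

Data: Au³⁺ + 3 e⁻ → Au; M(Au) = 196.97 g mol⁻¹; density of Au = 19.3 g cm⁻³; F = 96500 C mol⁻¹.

Q = I·t = 11.30 × 13560 = 153200 C; n(e⁻) = 1.588 mol.
n(Au) = n(e⁻)/3 = 0.5293 mol, so m = 0.5293 × 196.97 = 104.3 g.
Volume = m/ρ = 104.3 / 19.3 = 5.402 cm³.
Thickness = V/A = 5.402 / 518 = 0.0104 cm = 104 μm.

104 μm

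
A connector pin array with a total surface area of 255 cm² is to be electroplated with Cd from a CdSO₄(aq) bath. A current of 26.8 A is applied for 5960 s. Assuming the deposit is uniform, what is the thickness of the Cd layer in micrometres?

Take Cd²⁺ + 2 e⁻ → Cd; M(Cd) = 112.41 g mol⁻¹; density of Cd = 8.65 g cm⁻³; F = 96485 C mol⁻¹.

Q = I·t = 26.80 × 5960.0 = 159700 C; n(e⁻) = 1.655 mol.
n(Cd) = n(e⁻)/2 = 0.8277 mol, so m = 0.8277 × 112.41 = 93.05 g.
Volume = m/ρ = 93.05 / 8.65 = 10.76 cm³.
Thickness = V/A = 10.76 / 255 = 0.0422 cm = 422 μm.

422 μm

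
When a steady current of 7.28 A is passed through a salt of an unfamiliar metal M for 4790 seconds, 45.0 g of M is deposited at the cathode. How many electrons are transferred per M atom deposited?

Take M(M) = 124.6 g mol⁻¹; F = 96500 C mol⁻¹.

Q = I·t = 7.280 A × 4790.0 s = 34870 C, so n(e⁻) = 34870/96500 = 0.3614 mol.
n(M) deposited = 45.0 / 124.6 = 0.3612 mol.
Electrons per atom = n(e⁻)/n(M) = 0.3614 / 0.3612 = 1.00 ≈ 1, so the ion is M⁺.

1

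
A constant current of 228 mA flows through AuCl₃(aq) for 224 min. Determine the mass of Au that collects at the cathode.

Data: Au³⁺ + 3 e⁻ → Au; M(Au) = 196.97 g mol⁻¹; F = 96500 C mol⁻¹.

Q = I·t = 0.2280 A × 13440 s = 3064 C.
n(e⁻) = Q/F = 3064 / 96500 = 0.03175 mol.
Au³⁺ + 3 e⁻ → Au, so n(Au) = n(e⁻)/3 = 0.01058 mol.
m = n·M = 0.01058 × 196.97 = 2.08 g.

2.08 g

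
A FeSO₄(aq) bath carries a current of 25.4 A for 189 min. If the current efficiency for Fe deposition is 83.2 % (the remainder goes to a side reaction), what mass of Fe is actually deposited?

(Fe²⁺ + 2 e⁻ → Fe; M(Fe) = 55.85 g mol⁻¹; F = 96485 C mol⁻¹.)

Q = I·t = 25.40 × 11340 = 288000 C.
n(e⁻) = 288000/96485 = 2.985 mol; theoretically n(Fe) = 2.985/2 = 1.493 mol, m_theo = 83.36 g.
At 83.2 % efficiency, m_actual = 0.832 × 83.36 = 69.4 g.

69.4 g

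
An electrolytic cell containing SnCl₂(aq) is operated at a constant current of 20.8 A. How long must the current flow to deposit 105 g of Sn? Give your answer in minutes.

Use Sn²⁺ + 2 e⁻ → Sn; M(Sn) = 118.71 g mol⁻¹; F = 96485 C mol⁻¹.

137 min

n(Sn) = m/M = 105 / 118.71 = 0.8845 mol.
Each Sn atom requires 2 electrons, so n(e⁻) = 2 × 0.8845 = 1.769 mol.
Q = n(e⁻)·F = 1.769 × 96485 = 170700 C.
t = Q/I = 170700 / 20.80 A = 8206 s = 137 min.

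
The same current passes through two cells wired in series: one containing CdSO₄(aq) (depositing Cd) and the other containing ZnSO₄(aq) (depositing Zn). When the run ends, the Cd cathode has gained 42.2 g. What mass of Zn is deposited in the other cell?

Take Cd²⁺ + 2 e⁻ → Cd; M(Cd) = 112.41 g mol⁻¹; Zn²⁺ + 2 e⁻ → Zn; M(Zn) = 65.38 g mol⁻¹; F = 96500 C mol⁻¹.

n(Cd) = 42.2 / 112.41 = 0.3754 mol.
Since Cd²⁺ + 2 e⁻ → Cd, n(e⁻) passed = 2 × 0.3754 = 0.7508 mol.
Cells in series carry the same charge, so the same 0.7508 mol of electrons passes through cell 2.
Zn²⁺ + 2 e⁻ → Zn, so n(Zn) = 0.7508 / 2 = 0.3754 mol.
m(Zn) = 0.3754 × 65.38 = 24.5 g.

24.5 g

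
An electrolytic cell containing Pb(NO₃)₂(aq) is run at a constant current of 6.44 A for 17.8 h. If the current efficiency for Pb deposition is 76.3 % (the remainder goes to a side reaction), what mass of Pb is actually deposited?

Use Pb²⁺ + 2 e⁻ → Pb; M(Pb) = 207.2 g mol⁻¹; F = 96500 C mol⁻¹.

338 g

Q = I·t = 6.440 × 64080 = 412700 C.
n(e⁻) = 412700/96500 = 4.276 mol; theoretically n(Pb) = 4.276/2 = 2.138 mol, m_theo = 443.0 g.
At 76.3 % efficiency, m_actual = 0.763 × 443.0 = 338 g.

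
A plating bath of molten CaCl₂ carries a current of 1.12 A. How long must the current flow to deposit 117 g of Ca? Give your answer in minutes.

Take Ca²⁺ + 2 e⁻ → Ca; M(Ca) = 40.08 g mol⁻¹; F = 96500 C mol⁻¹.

8380 min

n(Ca) = m/M = 117 / 40.08 = 2.919 mol.
Each Ca atom requires 2 electrons, so n(e⁻) = 2 × 2.919 = 5.838 mol.
Q = n(e⁻)·F = 5.838 × 96500 = 563400 C.
t = Q/I = 563400 / 1.120 A = 503000 s = 8380 min.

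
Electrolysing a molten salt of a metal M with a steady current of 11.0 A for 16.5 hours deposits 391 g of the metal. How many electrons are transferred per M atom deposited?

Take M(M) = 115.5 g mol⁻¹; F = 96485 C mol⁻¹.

2

Q = I·t = 11.00 A × 59400 s = 653400 C, so n(e⁻) = 653400/96485 = 6.772 mol.
n(M) deposited = 391 / 115.5 = 3.385 mol.
Electrons per atom = n(e⁻)/n(M) = 6.772 / 3.385 = 2.00 ≈ 2, so the ion is M²⁺.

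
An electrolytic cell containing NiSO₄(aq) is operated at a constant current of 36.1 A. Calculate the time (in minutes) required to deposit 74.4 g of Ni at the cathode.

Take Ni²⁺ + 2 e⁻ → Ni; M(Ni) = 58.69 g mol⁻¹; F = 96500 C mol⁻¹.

n(Ni) = m/M = 74.4 / 58.69 = 1.268 mol.
Each Ni atom requires 2 electrons, so n(e⁻) = 2 × 1.268 = 2.535 mol.
Q = n(e⁻)·F = 2.535 × 96500 = 244700 C.
t = Q/I = 244700 / 36.10 A = 6777 s = 113 min.

113 min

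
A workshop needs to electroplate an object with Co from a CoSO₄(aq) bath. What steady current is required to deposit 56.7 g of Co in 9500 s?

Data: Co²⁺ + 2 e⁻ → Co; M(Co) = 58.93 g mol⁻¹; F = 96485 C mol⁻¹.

n(Co) = 56.7 / 58.93 = 0.9622 mol.
n(e⁻) = 2 × 0.9622 = 1.924 mol.
Q = n(e⁻)·F = 1.924 × 96485 = 185700 C.
I = Q/t = 185700 / 9500.0 s = 19.5 A.

19.5 A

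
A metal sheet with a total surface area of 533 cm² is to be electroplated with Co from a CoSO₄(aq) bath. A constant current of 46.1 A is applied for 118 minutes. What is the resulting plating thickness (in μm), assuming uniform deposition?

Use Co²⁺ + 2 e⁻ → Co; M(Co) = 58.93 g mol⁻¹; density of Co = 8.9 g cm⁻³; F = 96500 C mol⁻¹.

210 μm

Q = I·t = 46.10 × 7080.0 = 326400 C; n(e⁻) = 3.382 mol.
n(Co) = n(e⁻)/2 = 1.691 mol, so m = 1.691 × 58.93 = 99.66 g.
Volume = m/ρ = 99.66 / 8.9 = 11.20 cm³.
Thickness = V/A = 11.20 / 533 = 0.0210 cm = 210 μm.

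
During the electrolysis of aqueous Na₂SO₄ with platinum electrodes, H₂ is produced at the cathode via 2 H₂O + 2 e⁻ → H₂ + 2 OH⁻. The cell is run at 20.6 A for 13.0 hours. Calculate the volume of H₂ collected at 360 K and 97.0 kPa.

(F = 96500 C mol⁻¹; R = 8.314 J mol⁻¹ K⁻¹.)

Q = I·t = 20.60 A × 46800 s = 964100 C.
n(e⁻) = Q/F = 964100 / 96500 = 9.990 mol.
2 electrons are transferred per H₂ molecule, so n(H₂) = 9.990 / 2 = 4.995 mol.
V = nRT/P = (4.995 × 8.314 × 360) / (97.0 × 10³ Pa) = 0.154 m³ = 154 L.

154 L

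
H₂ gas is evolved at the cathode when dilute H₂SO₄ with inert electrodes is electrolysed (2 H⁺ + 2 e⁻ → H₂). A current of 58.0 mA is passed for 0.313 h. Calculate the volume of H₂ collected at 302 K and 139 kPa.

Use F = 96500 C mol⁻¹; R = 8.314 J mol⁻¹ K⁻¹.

0.00612 L

Q = I·t = 0.05800 A × 1126.8 s = 65.35 C.
n(e⁻) = Q/F = 65.35 / 96500 = 0.0006772 mol.
2 electrons are transferred per H₂ molecule, so n(H₂) = 0.0006772 / 2 = 0.0003386 mol.
V = nRT/P = (0.0003386 × 8.314 × 302) / (139 × 10³ Pa) = 6.12 × 10⁻⁶ m³ = 0.00612 L.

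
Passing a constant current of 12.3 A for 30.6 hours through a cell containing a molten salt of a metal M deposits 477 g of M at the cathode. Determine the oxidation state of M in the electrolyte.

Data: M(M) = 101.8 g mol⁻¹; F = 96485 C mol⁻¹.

Q = I·t = 12.30 A × 110160 s = 1355000 C, so n(e⁻) = 1355000/96485 = 14.04 mol.
n(M) deposited = 477 / 101.8 = 4.686 mol.
Electrons per atom = n(e⁻)/n(M) = 14.04 / 4.686 = 3.00 ≈ 3, so the ion is M³⁺.

+3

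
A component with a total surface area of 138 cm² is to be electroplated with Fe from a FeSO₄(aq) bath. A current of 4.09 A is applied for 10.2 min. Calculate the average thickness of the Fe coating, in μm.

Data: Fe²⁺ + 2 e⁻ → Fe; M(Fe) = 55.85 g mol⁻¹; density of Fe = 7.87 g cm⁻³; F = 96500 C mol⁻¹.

Q = I·t = 4.090 × 612.00 = 2503 C; n(e⁻) = 0.02594 mol.
n(Fe) = n(e⁻)/2 = 0.01297 mol, so m = 0.01297 × 55.85 = 0.7243 g.
Volume = m/ρ = 0.7243 / 7.87 = 0.09204 cm³.
Thickness = V/A = 0.09204 / 138 = 6.67 × 10⁻⁴ cm = 6.67 μm.

6.67 μm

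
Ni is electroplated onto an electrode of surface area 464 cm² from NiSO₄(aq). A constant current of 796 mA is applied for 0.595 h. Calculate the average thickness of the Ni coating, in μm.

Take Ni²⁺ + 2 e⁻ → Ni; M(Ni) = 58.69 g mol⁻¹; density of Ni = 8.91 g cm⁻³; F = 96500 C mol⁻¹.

1.25 μm

Q = I·t = 0.7960 × 2142.0 = 1705 C; n(e⁻) = 0.01767 mol.
n(Ni) = n(e⁻)/2 = 0.008834 mol, so m = 0.008834 × 58.69 = 0.5185 g.
Volume = m/ρ = 0.5185 / 8.91 = 0.05819 cm³.
Thickness = V/A = 0.05819 / 464 = 1.25 × 10⁻⁴ cm = 1.25 μm.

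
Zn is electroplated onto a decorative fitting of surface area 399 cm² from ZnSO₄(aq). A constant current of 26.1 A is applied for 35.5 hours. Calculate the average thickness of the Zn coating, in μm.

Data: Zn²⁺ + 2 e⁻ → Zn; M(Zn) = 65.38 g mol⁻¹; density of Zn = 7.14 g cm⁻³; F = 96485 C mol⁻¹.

Q = I·t = 26.10 × 127800 = 3336000 C; n(e⁻) = 34.57 mol.
n(Zn) = n(e⁻)/2 = 17.29 mol, so m = 17.29 × 65.38 = 1130 g.
Volume = m/ρ = 1130 / 7.14 = 158.3 cm³.
Thickness = V/A = 158.3 / 399 = 0.397 cm = 3970 μm.

3970 μm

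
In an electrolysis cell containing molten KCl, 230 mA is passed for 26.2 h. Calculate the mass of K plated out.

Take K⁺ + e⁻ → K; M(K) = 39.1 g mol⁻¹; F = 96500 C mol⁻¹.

Q = I·t = 0.2300 A × 94320 s = 21690 C.
n(e⁻) = Q/F = 21690 / 96500 = 0.2248 mol.
K⁺ + e⁻ → K, so n(K) = n(e⁻)/1 = 0.2248 mol.
m = n·M = 0.2248 × 39.1 = 8.79 g.

8.79 g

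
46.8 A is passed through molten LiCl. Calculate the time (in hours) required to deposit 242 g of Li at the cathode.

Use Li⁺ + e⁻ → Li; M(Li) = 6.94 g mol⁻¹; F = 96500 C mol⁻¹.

20.0 h

n(Li) = m/M = 242 / 6.94 = 34.87 mol.
Each Li atom requires 1 electron, so n(e⁻) = 1 × 34.87 = 34.87 mol.
Q = n(e⁻)·F = 34.87 × 96500 = 3365000 C.
t = Q/I = 3365000 / 46.80 A = 71900 s = 20.0 h.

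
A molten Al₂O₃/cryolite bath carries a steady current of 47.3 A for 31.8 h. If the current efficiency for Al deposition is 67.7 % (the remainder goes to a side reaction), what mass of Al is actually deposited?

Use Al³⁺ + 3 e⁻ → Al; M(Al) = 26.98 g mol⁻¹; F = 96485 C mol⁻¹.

342 g

Q = I·t = 47.30 × 114480 = 5415000 C.
n(e⁻) = 5415000/96485 = 56.12 mol; theoretically n(Al) = 56.12/3 = 18.71 mol, m_theo = 504.7 g.
At 67.7 % efficiency, m_actual = 0.677 × 504.7 = 342 g.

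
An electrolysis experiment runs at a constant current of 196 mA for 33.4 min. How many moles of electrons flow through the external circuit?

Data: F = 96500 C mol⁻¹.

0.00407 mol

Q = I·t = 0.1960 A × 2004.0 s = 392.8 C.
n(e⁻) = Q/F = 392.8 / 96500 = 0.00407 mol.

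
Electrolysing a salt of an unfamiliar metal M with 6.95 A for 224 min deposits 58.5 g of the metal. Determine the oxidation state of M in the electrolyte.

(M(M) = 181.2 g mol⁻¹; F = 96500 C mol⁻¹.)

Q = I·t = 6.950 A × 13440 s = 93410 C, so n(e⁻) = 93410/96500 = 0.9680 mol.
n(M) deposited = 58.5 / 181.2 = 0.3228 mol.
Electrons per atom = n(e⁻)/n(M) = 0.9680 / 0.3228 = 3.00 ≈ 3, so the ion is M³⁺.

+3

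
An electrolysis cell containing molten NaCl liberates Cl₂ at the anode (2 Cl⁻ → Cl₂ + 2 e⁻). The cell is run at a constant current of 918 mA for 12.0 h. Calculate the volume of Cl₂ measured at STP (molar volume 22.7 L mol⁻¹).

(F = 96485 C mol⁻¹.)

Q = I·t = 0.9180 A × 43200 s = 39660 C.
n(e⁻) = Q/F = 39660 / 96485 = 0.4110 mol.
2 electrons are transferred per Cl₂ molecule, so n(Cl₂) = 0.4110 / 2 = 0.2055 mol.
V = n × V_m = 0.2055 × 22.7 = 4.67 L.

4.67 L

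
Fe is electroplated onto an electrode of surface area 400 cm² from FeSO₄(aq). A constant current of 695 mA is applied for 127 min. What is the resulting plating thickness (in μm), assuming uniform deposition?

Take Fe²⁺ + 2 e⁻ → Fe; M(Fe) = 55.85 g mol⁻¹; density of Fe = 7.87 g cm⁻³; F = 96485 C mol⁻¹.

4.87 μm

Q = I·t = 0.6950 × 7620.0 = 5296 C; n(e⁻) = 0.05489 mol.
n(Fe) = n(e⁻)/2 = 0.02744 mol, so m = 0.02744 × 55.85 = 1.533 g.
Volume = m/ρ = 1.533 / 7.87 = 0.1948 cm³.
Thickness = V/A = 0.1948 / 400 = 4.87 × 10⁻⁴ cm = 4.87 μm.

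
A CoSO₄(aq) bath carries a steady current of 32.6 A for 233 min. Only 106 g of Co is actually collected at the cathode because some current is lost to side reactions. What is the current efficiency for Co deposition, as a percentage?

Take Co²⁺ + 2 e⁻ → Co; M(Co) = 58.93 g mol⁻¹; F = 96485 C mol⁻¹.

Q = I·t = 32.60 × 13980 = 455700 C; n(e⁻) = 455700/96485 = 4.724 mol.
Theoretical n(Co) = n(e⁻)/2 = 2.362 mol, i.e. m_theo = 2.362 × 58.93 = 139.2 g.
Efficiency = m_actual / m_theo = 106 / 139.2 = 76.2 %.

76.2 %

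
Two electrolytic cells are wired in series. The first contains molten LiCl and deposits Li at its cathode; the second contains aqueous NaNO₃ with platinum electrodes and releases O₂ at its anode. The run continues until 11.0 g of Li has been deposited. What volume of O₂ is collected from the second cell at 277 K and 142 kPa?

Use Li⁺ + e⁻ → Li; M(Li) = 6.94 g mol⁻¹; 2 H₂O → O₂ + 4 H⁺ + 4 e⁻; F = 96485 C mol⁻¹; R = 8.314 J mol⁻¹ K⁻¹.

n(Li) = 11.0 / 6.94 = 1.585 mol, so n(e⁻) = 1 × 1.585 = 1.585 mol.
The cells are in series, so the same 1.585 mol of electrons passes through the second cell.
2 H₂O → O₂ + 4 H⁺ + 4 e⁻ — 4 mol e⁻ per mol O₂, so n(O₂) = 1.585/4 = 0.3963 mol.
V = nRT/P = (0.3963 × 8.314 × 277) / (142 × 10³) = 0.00643 m³ = 6.43 L.

6.43 L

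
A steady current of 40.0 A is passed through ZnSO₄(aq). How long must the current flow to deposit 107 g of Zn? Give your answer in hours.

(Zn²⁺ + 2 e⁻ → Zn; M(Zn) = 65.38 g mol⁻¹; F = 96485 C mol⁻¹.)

2.19 h

n(Zn) = m/M = 107 / 65.38 = 1.637 mol.
Each Zn atom requires 2 electrons, so n(e⁻) = 2 × 1.637 = 3.273 mol.
Q = n(e⁻)·F = 3.273 × 96485 = 315800 C.
t = Q/I = 315800 / 40.00 A = 7895 s = 2.19 h.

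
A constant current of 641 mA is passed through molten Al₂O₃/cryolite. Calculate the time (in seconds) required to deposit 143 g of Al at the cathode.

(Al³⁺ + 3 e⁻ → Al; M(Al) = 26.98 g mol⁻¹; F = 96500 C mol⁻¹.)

2.39 × 10⁶ s

n(Al) = m/M = 143 / 26.98 = 5.300 mol.
Each Al atom requires 3 electrons, so n(e⁻) = 3 × 5.300 = 15.90 mol.
Q = n(e⁻)·F = 15.90 × 96500 = 1534000 C.
t = Q/I = 1534000 / 0.6410 A = 2394000 s.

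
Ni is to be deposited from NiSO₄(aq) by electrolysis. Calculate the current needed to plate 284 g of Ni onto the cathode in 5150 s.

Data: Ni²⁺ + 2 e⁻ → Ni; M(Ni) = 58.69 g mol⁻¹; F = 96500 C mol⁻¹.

n(Ni) = 284 / 58.69 = 4.839 mol.
n(e⁻) = 2 × 4.839 = 9.678 mol.
Q = n(e⁻)·F = 9.678 × 96500 = 933900 C.
I = Q/t = 933900 / 5150.0 s = 181 A.

181 A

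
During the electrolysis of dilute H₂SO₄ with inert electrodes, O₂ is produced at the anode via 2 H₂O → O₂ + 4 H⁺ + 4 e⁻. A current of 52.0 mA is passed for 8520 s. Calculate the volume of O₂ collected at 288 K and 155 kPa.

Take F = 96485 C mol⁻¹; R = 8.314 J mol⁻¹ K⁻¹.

0.0177 L

Q = I·t = 0.05200 A × 8520.0 s = 443.0 C.
n(e⁻) = Q/F = 443.0 / 96485 = 0.004592 mol.
4 electrons are transferred per O₂ molecule, so n(O₂) = 0.004592 / 4 = 0.001148 mol.
V = nRT/P = (0.001148 × 8.314 × 288) / (155 × 10³ Pa) = 1.77 × 10⁻⁵ m³ = 0.0177 L.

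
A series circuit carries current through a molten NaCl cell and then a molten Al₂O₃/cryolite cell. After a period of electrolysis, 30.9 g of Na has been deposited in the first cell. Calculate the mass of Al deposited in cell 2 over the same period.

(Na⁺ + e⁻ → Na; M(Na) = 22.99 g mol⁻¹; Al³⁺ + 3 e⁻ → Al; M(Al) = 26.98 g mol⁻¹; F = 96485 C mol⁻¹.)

12.1 g

n(Na) = 30.9 / 22.99 = 1.344 mol.
Since Na⁺ + e⁻ → Na, n(e⁻) passed = 1 × 1.344 = 1.344 mol.
Cells in series carry the same charge, so the same 1.344 mol of electrons passes through cell 2.
Al³⁺ + 3 e⁻ → Al, so n(Al) = 1.344 / 3 = 0.4480 mol.
m(Al) = 0.4480 × 26.98 = 12.1 g.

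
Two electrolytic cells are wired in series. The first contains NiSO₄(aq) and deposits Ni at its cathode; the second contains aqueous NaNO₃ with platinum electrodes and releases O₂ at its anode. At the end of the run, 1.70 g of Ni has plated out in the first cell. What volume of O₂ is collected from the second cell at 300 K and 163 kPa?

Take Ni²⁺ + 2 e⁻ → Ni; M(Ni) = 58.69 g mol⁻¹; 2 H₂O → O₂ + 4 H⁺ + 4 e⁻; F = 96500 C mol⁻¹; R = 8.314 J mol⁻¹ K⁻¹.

n(Ni) = 1.70 / 58.69 = 0.02897 mol, so n(e⁻) = 2 × 0.02897 = 0.05793 mol.
The cells are in series, so the same 0.05793 mol of electrons passes through the second cell.
2 H₂O → O₂ + 4 H⁺ + 4 e⁻ — 4 mol e⁻ per mol O₂, so n(O₂) = 0.05793/4 = 0.01448 mol.
V = nRT/P = (0.01448 × 8.314 × 300) / (163 × 10³) = 2.22 × 10⁻⁴ m³ = 0.222 L.

0.222 L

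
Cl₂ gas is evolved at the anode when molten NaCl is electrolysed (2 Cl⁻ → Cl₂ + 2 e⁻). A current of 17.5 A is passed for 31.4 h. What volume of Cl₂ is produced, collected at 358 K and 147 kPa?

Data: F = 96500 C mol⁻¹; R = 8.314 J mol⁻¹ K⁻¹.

208 L

Q = I·t = 17.50 A × 113040 s = 1978000 C.
n(e⁻) = Q/F = 1978000 / 96500 = 20.50 mol.
2 electrons are transferred per Cl₂ molecule, so n(Cl₂) = 20.50 / 2 = 10.25 mol.
V = nRT/P = (10.25 × 8.314 × 358) / (147 × 10³ Pa) = 0.208 m³ = 208 L.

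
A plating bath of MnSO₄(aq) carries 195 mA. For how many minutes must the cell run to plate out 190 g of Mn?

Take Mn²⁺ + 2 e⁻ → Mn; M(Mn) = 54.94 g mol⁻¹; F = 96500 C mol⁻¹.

57000 min

n(Mn) = m/M = 190 / 54.94 = 3.458 mol.
Each Mn atom requires 2 electrons, so n(e⁻) = 2 × 3.458 = 6.917 mol.
Q = n(e⁻)·F = 6.917 × 96500 = 667500 C.
t = Q/I = 667500 / 0.1950 A = 3423000 s = 57000 min.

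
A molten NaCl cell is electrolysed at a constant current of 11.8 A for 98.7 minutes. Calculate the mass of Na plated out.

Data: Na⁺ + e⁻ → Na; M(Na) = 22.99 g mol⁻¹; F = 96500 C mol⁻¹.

Q = I·t = 11.80 A × 5922.0 s = 69880 C.
n(e⁻) = Q/F = 69880 / 96500 = 0.7241 mol.
Na⁺ + e⁻ → Na, so n(Na) = n(e⁻)/1 = 0.7241 mol.
m = n·M = 0.7241 × 22.99 = 16.6 g.

16.6 g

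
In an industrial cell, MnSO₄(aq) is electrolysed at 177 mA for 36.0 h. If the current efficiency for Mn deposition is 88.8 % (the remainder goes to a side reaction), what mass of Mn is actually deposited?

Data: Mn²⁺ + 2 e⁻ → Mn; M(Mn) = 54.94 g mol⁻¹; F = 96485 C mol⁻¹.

5.80 g

Q = I·t = 0.1770 × 129600 = 22940 C.
n(e⁻) = 22940/96485 = 0.2377 mol; theoretically n(Mn) = 0.2377/2 = 0.1189 mol, m_theo = 6.531 g.
At 88.8 % efficiency, m_actual = 0.888 × 6.531 = 5.80 g.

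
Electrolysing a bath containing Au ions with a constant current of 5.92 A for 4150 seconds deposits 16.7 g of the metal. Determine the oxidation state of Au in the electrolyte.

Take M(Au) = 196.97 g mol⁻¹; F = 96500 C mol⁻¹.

Q = I·t = 5.920 A × 4150.0 s = 24570 C, so n(e⁻) = 24570/96500 = 0.2546 mol.
n(Au) deposited = 16.7 / 196.97 = 0.08478 mol.
Electrons per atom = n(e⁻)/n(Au) = 0.2546 / 0.08478 = 3.00 ≈ 3, so the ion is Au³⁺.

+3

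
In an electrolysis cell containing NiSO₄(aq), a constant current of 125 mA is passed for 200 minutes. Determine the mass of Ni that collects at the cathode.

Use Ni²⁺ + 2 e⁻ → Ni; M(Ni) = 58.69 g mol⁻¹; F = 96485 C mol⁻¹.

Q = I·t = 0.1250 A × 12000 s = 1500 C.
n(e⁻) = Q/F = 1500 / 96485 = 0.01555 mol.
Ni²⁺ + 2 e⁻ → Ni, so n(Ni) = n(e⁻)/2 = 0.007773 mol.
m = n·M = 0.007773 × 58.69 = 0.456 g.

0.456 g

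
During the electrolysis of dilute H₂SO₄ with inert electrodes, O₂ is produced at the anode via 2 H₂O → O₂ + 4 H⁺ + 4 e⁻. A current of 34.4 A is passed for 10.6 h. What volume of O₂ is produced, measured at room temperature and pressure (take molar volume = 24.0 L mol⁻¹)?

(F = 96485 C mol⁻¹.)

81.6 L

Q = I·t = 34.40 A × 38160 s = 1313000 C.
n(e⁻) = Q/F = 1313000 / 96485 = 13.61 mol.
4 electrons are transferred per O₂ molecule, so n(O₂) = 13.61 / 4 = 3.401 mol.
V = n × V_m = 3.401 × 24.0 = 81.6 L.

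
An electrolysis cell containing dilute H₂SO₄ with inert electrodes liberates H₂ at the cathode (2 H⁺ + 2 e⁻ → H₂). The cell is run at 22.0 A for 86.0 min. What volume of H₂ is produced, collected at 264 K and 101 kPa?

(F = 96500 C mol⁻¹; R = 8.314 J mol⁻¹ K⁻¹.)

Q = I·t = 22.00 A × 5160.0 s = 113500 C.
n(e⁻) = Q/F = 113500 / 96500 = 1.176 mol.
2 electrons are transferred per H₂ molecule, so n(H₂) = 1.176 / 2 = 0.5882 mol.
V = nRT/P = (0.5882 × 8.314 × 264) / (101 × 10³ Pa) = 0.0128 m³ = 12.8 L.

12.8 L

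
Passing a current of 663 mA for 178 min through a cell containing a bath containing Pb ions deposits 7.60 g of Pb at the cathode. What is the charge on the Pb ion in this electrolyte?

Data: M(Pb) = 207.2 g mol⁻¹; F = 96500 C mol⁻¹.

+2

Q = I·t = 0.6630 A × 10680 s = 7081 C, so n(e⁻) = 7081/96500 = 0.07338 mol.
n(Pb) deposited = 7.60 / 207.2 = 0.03668 mol.
Electrons per atom = n(e⁻)/n(Pb) = 0.07338 / 0.03668 = 2.00 ≈ 2, so the ion is Pb²⁺.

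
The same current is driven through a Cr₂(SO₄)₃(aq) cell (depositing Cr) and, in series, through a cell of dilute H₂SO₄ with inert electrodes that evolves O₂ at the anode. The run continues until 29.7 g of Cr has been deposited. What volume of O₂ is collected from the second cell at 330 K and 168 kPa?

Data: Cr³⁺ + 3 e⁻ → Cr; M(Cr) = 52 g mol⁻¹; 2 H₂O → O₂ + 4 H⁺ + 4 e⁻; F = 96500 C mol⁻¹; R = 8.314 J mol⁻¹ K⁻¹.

n(Cr) = 29.7 / 52 = 0.5712 mol, so n(e⁻) = 3 × 0.5712 = 1.713 mol.
The cells are in series, so the same 1.713 mol of electrons passes through the second cell.
2 H₂O → O₂ + 4 H⁺ + 4 e⁻ — 4 mol e⁻ per mol O₂, so n(O₂) = 1.713/4 = 0.4284 mol.
V = nRT/P = (0.4284 × 8.314 × 330) / (168 × 10³) = 0.00700 m³ = 7.00 L.

7.00 L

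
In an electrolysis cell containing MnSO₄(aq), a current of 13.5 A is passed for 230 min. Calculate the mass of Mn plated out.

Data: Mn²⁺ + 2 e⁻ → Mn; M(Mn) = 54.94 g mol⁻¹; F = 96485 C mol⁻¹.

Q = I·t = 13.50 A × 13800 s = 186300 C.
n(e⁻) = Q/F = 186300 / 96485 = 1.931 mol.
Mn²⁺ + 2 e⁻ → Mn, so n(Mn) = n(e⁻)/2 = 0.9654 mol.
m = n·M = 0.9654 × 54.94 = 53.0 g.

53.0 g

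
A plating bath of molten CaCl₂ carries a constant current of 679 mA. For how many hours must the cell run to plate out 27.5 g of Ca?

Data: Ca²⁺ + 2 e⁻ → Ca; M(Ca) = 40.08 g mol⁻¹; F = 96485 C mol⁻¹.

54.2 h

n(Ca) = m/M = 27.5 / 40.08 = 0.6861 mol.
Each Ca atom requires 2 electrons, so n(e⁻) = 2 × 0.6861 = 1.372 mol.
Q = n(e⁻)·F = 1.372 × 96485 = 132400 C.
t = Q/I = 132400 / 0.6790 A = 195000 s = 54.2 h.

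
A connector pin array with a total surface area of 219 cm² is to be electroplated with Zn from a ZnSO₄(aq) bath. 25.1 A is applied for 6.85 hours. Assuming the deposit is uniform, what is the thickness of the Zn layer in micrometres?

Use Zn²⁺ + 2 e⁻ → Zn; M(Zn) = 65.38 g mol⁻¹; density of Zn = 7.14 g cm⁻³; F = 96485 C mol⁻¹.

1340 μm

Q = I·t = 25.10 × 24660 = 619000 C; n(e⁻) = 6.415 mol.
n(Zn) = n(e⁻)/2 = 3.208 mol, so m = 3.208 × 65.38 = 209.7 g.
Volume = m/ρ = 209.7 / 7.14 = 29.37 cm³.
Thickness = V/A = 29.37 / 219 = 0.134 cm = 1340 μm.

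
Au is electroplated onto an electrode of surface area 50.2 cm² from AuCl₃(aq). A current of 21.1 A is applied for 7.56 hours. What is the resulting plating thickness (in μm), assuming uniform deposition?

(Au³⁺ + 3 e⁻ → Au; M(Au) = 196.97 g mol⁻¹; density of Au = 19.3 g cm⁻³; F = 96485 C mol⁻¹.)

Q = I·t = 21.10 × 27216 = 574300 C; n(e⁻) = 5.952 mol.
n(Au) = n(e⁻)/3 = 1.984 mol, so m = 1.984 × 196.97 = 390.8 g.
Volume = m/ρ = 390.8 / 19.3 = 20.25 cm³.
Thickness = V/A = 20.25 / 50.2 = 0.403 cm = 4030 μm.

4030 μm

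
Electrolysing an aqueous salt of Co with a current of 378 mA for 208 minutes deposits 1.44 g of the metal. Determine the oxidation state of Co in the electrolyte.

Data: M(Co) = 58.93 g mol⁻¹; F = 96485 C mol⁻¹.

Q = I·t = 0.3780 A × 12480 s = 4717 C, so n(e⁻) = 4717/96485 = 0.04889 mol.
n(Co) deposited = 1.44 / 58.93 = 0.02444 mol.
Electrons per atom = n(e⁻)/n(Co) = 0.04889 / 0.02444 = 2.00 ≈ 2, so the ion is Co²⁺.

+2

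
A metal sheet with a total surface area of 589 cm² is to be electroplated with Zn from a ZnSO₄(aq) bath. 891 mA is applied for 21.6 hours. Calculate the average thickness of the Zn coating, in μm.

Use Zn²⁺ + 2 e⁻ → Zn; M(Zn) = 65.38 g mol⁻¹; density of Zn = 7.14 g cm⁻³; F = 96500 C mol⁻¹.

Q = I·t = 0.8910 × 77760 = 69280 C; n(e⁻) = 0.7180 mol.
n(Zn) = n(e⁻)/2 = 0.3590 mol, so m = 0.3590 × 65.38 = 23.47 g.
Volume = m/ρ = 23.47 / 7.14 = 3.287 cm³.
Thickness = V/A = 3.287 / 589 = 0.00558 cm = 55.8 μm.

55.8 μm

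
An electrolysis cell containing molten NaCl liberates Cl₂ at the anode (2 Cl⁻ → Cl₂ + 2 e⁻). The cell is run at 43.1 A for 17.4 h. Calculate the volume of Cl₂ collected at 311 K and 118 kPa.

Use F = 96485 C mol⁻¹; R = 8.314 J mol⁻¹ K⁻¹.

Q = I·t = 43.10 A × 62640 s = 2700000 C.
n(e⁻) = Q/F = 2700000 / 96485 = 27.98 mol.
2 electrons are transferred per Cl₂ molecule, so n(Cl₂) = 27.98 / 2 = 13.99 mol.
V = nRT/P = (13.99 × 8.314 × 311) / (118 × 10³ Pa) = 0.307 m³ = 307 L.

307 L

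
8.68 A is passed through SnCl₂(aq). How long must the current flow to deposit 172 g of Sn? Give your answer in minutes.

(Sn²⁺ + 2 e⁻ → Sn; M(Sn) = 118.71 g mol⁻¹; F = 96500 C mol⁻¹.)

n(Sn) = m/M = 172 / 118.71 = 1.449 mol.
Each Sn atom requires 2 electrons, so n(e⁻) = 2 × 1.449 = 2.898 mol.
Q = n(e⁻)·F = 2.898 × 96500 = 279600 C.
t = Q/I = 279600 / 8.680 A = 32220 s = 537 min.

537 min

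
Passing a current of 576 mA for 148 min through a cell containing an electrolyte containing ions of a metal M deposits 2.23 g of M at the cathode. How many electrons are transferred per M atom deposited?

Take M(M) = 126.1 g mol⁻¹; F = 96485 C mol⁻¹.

3

Q = I·t = 0.5760 A × 8880.0 s = 5115 C, so n(e⁻) = 5115/96485 = 0.05301 mol.
n(M) deposited = 2.23 / 126.1 = 0.01768 mol.
Electrons per atom = n(e⁻)/n(M) = 0.05301 / 0.01768 = 3.00 ≈ 3, so the ion is M³⁺.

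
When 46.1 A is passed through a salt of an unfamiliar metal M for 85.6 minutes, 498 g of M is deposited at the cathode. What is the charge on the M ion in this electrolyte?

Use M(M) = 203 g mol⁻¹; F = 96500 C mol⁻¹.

+1

Q = I·t = 46.10 A × 5136.0 s = 236800 C, so n(e⁻) = 236800/96500 = 2.454 mol.
n(M) deposited = 498 / 203 = 2.453 mol.
Electrons per atom = n(e⁻)/n(M) = 2.454 / 2.453 = 1.00 ≈ 1, so the ion is M⁺.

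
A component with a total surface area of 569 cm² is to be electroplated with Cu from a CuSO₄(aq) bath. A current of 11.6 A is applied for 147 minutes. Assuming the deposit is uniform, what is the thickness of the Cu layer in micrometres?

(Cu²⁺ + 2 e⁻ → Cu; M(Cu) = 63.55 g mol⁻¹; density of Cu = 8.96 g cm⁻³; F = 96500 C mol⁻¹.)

Q = I·t = 11.60 × 8820.0 = 102300 C; n(e⁻) = 1.060 mol.
n(Cu) = n(e⁻)/2 = 0.5301 mol, so m = 0.5301 × 63.55 = 33.69 g.
Volume = m/ρ = 33.69 / 8.96 = 3.760 cm³.
Thickness = V/A = 3.760 / 569 = 0.00661 cm = 66.1 μm.

66.1 μm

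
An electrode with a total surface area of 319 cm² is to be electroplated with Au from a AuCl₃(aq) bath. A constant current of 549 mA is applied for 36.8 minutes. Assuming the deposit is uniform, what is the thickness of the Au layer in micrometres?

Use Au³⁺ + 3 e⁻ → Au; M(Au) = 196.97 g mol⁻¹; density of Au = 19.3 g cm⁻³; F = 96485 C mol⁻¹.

1.34 μm

Q = I·t = 0.5490 × 2208.0 = 1212 C; n(e⁻) = 0.01256 mol.
n(Au) = n(e⁻)/3 = 0.004188 mol, so m = 0.004188 × 196.97 = 0.8249 g.
Volume = m/ρ = 0.8249 / 19.3 = 0.04274 cm³.
Thickness = V/A = 0.04274 / 319 = 1.34 × 10⁻⁴ cm = 1.34 μm.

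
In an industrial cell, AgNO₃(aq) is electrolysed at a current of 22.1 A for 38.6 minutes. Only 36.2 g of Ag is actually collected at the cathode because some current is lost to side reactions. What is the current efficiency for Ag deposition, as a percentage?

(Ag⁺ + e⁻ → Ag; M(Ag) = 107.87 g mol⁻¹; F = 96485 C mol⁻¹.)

63.3 %

Q = I·t = 22.10 × 2316.0 = 51180 C; n(e⁻) = 51180/96485 = 0.5305 mol.
Theoretical n(Ag) = n(e⁻)/1 = 0.5305 mol, i.e. m_theo = 0.5305 × 107.87 = 57.22 g.
Efficiency = m_actual / m_theo = 36.2 / 57.22 = 63.3 %.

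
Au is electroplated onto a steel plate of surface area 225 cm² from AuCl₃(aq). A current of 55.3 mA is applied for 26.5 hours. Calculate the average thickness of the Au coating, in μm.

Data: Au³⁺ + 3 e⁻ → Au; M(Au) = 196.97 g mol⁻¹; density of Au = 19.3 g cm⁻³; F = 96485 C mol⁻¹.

Q = I·t = 0.05530 × 95400 = 5276 C; n(e⁻) = 0.05468 mol.
n(Au) = n(e⁻)/3 = 0.01823 mol, so m = 0.01823 × 196.97 = 3.590 g.
Volume = m/ρ = 3.590 / 19.3 = 0.1860 cm³.
Thickness = V/A = 0.1860 / 225 = 8.27 × 10⁻⁴ cm = 8.27 μm.

8.27 μm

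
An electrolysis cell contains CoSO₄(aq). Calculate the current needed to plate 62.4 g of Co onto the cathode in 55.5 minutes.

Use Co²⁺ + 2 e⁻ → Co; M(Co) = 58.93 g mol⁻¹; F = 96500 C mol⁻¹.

n(Co) = 62.4 / 58.93 = 1.059 mol.
n(e⁻) = 2 × 1.059 = 2.118 mol.
Q = n(e⁻)·F = 2.118 × 96500 = 204400 C.
I = Q/t = 204400 / 3330.0 s = 61.4 A.

61.4 A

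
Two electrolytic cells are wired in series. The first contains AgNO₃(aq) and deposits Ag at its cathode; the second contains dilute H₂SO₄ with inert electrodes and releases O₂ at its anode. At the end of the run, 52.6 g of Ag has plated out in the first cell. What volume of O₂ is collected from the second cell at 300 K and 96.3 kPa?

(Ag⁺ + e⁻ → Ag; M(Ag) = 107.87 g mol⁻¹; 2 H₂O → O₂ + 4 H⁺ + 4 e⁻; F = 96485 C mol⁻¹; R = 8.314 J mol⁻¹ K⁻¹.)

n(Ag) = 52.6 / 107.87 = 0.4876 mol, so n(e⁻) = 1 × 0.4876 = 0.4876 mol.
The cells are in series, so the same 0.4876 mol of electrons passes through the second cell.
2 H₂O → O₂ + 4 H⁺ + 4 e⁻ — 4 mol e⁻ per mol O₂, so n(O₂) = 0.4876/4 = 0.1219 mol.
V = nRT/P = (0.1219 × 8.314 × 300) / (96.3 × 10³) = 0.00316 m³ = 3.16 L.

3.16 L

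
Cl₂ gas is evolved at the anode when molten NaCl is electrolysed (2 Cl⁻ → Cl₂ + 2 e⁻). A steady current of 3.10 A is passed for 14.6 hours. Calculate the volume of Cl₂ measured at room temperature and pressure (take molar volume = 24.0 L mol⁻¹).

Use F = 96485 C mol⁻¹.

20.3 L

Q = I·t = 3.100 A × 52560 s = 162900 C.
n(e⁻) = Q/F = 162900 / 96485 = 1.689 mol.
2 electrons are transferred per Cl₂ molecule, so n(Cl₂) = 1.689 / 2 = 0.8444 mol.
V = n × V_m = 0.8444 × 24.0 = 20.3 L.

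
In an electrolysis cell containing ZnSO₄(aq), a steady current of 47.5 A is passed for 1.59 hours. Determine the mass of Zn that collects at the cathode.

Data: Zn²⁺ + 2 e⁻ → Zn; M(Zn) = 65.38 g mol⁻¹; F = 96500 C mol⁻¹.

92.1 g

Q = I·t = 47.50 A × 5724.0 s = 271900 C.
n(e⁻) = Q/F = 271900 / 96500 = 2.818 mol.
Zn²⁺ + 2 e⁻ → Zn, so n(Zn) = n(e⁻)/2 = 1.409 mol.
m = n·M = 1.409 × 65.38 = 92.1 g.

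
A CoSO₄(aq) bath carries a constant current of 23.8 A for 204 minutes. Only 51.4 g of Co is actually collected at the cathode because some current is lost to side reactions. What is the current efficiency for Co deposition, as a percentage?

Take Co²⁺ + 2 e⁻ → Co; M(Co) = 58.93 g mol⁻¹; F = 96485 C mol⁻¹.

57.8 %

Q = I·t = 23.80 × 12240 = 291300 C; n(e⁻) = 291300/96485 = 3.019 mol.
Theoretical n(Co) = n(e⁻)/2 = 1.510 mol, i.e. m_theo = 1.510 × 58.93 = 88.96 g.
Efficiency = m_actual / m_theo = 51.4 / 88.96 = 57.8 %.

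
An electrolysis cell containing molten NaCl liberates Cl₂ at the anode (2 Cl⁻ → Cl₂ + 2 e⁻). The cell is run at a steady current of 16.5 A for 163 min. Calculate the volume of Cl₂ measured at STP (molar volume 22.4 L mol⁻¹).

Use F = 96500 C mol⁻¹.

Q = I·t = 16.50 A × 9780.0 s = 161400 C.
n(e⁻) = Q/F = 161400 / 96500 = 1.672 mol.
2 electrons are transferred per Cl₂ molecule, so n(Cl₂) = 1.672 / 2 = 0.8361 mol.
V = n × V_m = 0.8361 × 22.4 = 18.7 L.

18.7 L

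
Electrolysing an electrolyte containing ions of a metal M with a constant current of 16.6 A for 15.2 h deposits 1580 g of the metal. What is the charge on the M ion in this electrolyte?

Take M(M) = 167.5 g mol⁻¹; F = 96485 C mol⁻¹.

+1

Q = I·t = 16.60 A × 54720 s = 908400 C, so n(e⁻) = 908400/96485 = 9.414 mol.
n(M) deposited = 1580 / 167.5 = 9.433 mol.
Electrons per atom = n(e⁻)/n(M) = 9.414 / 9.433 = 0.998 ≈ 1, so the ion is M⁺.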